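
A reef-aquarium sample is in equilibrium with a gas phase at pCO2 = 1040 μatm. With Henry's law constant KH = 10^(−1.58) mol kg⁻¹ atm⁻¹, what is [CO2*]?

[CO2*] = 27.4 μmol/kg

KH = 10^(−1.58) = 2.630×10^-2 mol kg⁻¹ atm⁻¹
[CO2*] = KH · pCO2 = 2.630×10^-2 × 1040×10^-6 atm = 2.74×10^-5 mol/kg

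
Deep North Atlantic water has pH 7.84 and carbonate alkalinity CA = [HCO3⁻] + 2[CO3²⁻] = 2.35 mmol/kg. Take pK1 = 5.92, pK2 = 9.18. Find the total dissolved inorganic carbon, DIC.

DIC = 2.28 mmol/kg

CA = [HCO3⁻] + 2[CO3²⁻] = (α₁ + 2α₂)·DIC
At pH 7.84: [H⁺]/K1 = 10^-1.92 = 0.012023, K2/[H⁺] = 10^-1.34 = 0.045709
α₁ = 1/(1 + 0.012023 + 0.045709) = 1/1.0577 = 0.9454; α₂ = α₁·K2/[H⁺] = 0.04321
α₁ + 2α₂ = 1.0318
DIC = CA / (α₁ + 2α₂) = 2.35 / 1.0318 = 2.28 mmol/kg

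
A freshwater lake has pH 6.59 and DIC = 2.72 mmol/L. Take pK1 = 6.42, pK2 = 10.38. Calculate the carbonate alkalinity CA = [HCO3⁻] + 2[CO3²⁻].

CA = 1.62 mmol/L

CA = [HCO3⁻] + 2[CO3²⁻] = (α₁ + 2α₂)·DIC
At pH 6.59: [H⁺]/K1 = 10^-0.17 = 0.67608, K2/[H⁺] = 10^-3.79 = 0.00016218
α₁ = 1/(1 + 0.67608 + 0.00016218) = 1/1.6762 = 0.5966; α₂ = α₁·K2/[H⁺] = 9.675×10^-5
α₁ + 2α₂ = 0.5968
CA = 0.5968 × 2.72 = 1.62 mmol/L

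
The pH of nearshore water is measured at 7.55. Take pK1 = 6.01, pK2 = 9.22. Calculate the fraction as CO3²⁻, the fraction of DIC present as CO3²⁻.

α₂ = 1 / (1 + [H⁺]/K2 + [H⁺]²/(K1K2)) = 1 / (1 + 10^+1.67 + 10^+0.13)
   = 1 / (1 + 46.774 + 1.3490) = 1/49.122 = 0.02036

α₂ = 0.0204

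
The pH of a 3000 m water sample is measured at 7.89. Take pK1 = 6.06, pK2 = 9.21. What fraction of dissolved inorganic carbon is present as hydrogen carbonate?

α₁ = 0.941

α₁ = 1 / (1 + [H⁺]/K1 + K2/[H⁺]) = 1 / (1 + 10^-1.83 + 10^-1.32)
   = 1 / (1 + 0.014791 + 0.047863) = 1/1.0627 = 0.9410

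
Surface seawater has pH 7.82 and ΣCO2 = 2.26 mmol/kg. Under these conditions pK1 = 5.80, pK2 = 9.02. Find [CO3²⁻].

[CO3²⁻] = 0.133 mmol/kg

α₂ = 1 / (1 + [H⁺]/K2 + [H⁺]²/(K1K2)) = 1 / (1 + 10^+1.20 + 10^-0.82)
   = 1 / (1 + 15.849 + 0.15136) = 1/17.000 = 0.05882
[CO3²⁻] = α₂ × DIC = 0.05882 × 2.26 = 0.133 mmol/kg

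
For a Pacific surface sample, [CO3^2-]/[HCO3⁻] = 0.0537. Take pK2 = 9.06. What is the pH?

From K2 = [H⁺][CO3^2-]/[HCO3⁻]:  pH = pK2 + log₁₀([CO3^2-]/[HCO3⁻])
log₁₀(0.0537) = -1.270
pH = 9.06 + (-1.270) = 7.79

pH = 7.79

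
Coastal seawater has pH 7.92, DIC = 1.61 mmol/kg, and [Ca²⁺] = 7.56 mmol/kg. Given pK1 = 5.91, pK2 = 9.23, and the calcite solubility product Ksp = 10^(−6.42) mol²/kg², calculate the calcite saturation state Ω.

Ω = 1.48

α₂ = 1 / (1 + [H⁺]/K2 + [H⁺]²/(K1K2)) = 1 / (1 + 10^+1.31 + 10^-0.70)
   = 1 / (1 + 20.417 + 0.19953) = 1/21.617 = 0.04626
[CO3²⁻] = α₂ × DIC = 0.04626 × 1.61 = 0.07448 mmol/kg
Ksp = 10^(−6.42) = 3.802×10^-7
Ω = [Ca²⁺][CO3²⁻]/Ksp = (7.56×10^-3)(7.448×10^-5) / 3.802×10^-7 = 1.48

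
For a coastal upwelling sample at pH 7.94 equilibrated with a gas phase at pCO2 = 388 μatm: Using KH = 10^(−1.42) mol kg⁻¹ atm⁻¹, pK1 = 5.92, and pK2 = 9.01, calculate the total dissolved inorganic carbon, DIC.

DIC = 1.69 mmol/kg

[CO2*] = KH · pCO2 = 10^(−1.42) × 388×10^-6 = 1.475×10^-5 mol/kg
α₀ = 1/(1 + K1/[H⁺] + K1K2/[H⁺]²) = 1/(1 + 10^+2.02 + 10^+0.95) = 0.008724
DIC = [CO2*]/α₀ = 1.475×10^-5 / 0.008724 = 1.69 mmol/kg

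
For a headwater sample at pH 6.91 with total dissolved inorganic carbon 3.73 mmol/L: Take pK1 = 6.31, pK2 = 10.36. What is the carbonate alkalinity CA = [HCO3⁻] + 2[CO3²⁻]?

CA = [HCO3⁻] + 2[CO3²⁻] = (α₁ + 2α₂)·DIC
At pH 6.91: [H⁺]/K1 = 10^-0.60 = 0.25119, K2/[H⁺] = 10^-3.45 = 0.00035481
α₁ = 1/(1 + 0.25119 + 0.00035481) = 1/1.2515 = 0.7990; α₂ = α₁·K2/[H⁺] = 0.0002835
α₁ + 2α₂ = 0.7996
CA = 0.7996 × 3.73 = 2.98 mmol/L

CA = 2.98 mmol/L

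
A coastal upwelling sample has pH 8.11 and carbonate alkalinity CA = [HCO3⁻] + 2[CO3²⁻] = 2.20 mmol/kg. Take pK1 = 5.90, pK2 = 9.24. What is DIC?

DIC = 2.07 mmol/kg

CA = [HCO3⁻] + 2[CO3²⁻] = (α₁ + 2α₂)·DIC
At pH 8.11: [H⁺]/K1 = 10^-2.21 = 0.0061660, K2/[H⁺] = 10^-1.13 = 0.074131
α₁ = 1/(1 + 0.0061660 + 0.074131) = 1/1.0803 = 0.9257; α₂ = α₁·K2/[H⁺] = 0.06862
α₁ + 2α₂ = 1.0629
DIC = CA / (α₁ + 2α₂) = 2.20 / 1.0629 = 2.07 mmol/kg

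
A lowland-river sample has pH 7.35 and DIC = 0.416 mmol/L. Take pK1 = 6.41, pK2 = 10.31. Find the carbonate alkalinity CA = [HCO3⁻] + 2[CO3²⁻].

CA = [HCO3⁻] + 2[CO3²⁻] = (α₁ + 2α₂)·DIC
At pH 7.35: [H⁺]/K1 = 10^-0.94 = 0.11482, K2/[H⁺] = 10^-2.96 = 0.0010965
α₁ = 1/(1 + 0.11482 + 0.0010965) = 1/1.1159 = 0.8961; α₂ = α₁·K2/[H⁺] = 0.0009826
α₁ + 2α₂ = 0.8981
CA = 0.8981 × 0.416 = 0.374 mmol/L

CA = 0.374 mmol/L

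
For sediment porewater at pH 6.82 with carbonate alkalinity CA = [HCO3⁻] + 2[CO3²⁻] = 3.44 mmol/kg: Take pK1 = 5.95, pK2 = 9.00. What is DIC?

CA = [HCO3⁻] + 2[CO3²⁻] = (α₁ + 2α₂)·DIC
At pH 6.82: [H⁺]/K1 = 10^-0.87 = 0.13490, K2/[H⁺] = 10^-2.18 = 0.0066069
α₁ = 1/(1 + 0.13490 + 0.0066069) = 1/1.1415 = 0.8760; α₂ = α₁·K2/[H⁺] = 0.005788
α₁ + 2α₂ = 0.8876
DIC = CA / (α₁ + 2α₂) = 3.44 / 0.8876 = 3.88 mmol/kg

DIC = 3.88 mmol/kg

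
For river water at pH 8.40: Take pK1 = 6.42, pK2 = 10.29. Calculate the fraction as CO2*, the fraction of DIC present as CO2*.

α₀ = 1 / (1 + K1/[H⁺] + K1K2/[H⁺]²) = 1 / (1 + 10^+1.98 + 10^+0.09)
   = 1 / (1 + 95.499 + 1.2303) = 1/97.730 = 0.01023

α₀ = 0.0102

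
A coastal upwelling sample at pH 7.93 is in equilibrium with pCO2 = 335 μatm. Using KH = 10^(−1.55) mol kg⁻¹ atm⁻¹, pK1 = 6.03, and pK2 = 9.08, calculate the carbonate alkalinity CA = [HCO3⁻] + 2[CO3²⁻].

CA = 0.856 mmol/kg

[CO2*] = KH · pCO2 = 10^(−1.55) × 335×10^-6 = 9.442×10^-6 mol/kg
α₀ = 1/(1 + K1/[H⁺] + K1K2/[H⁺]²) = 1/(1 + 10^+1.90 + 10^+0.75) = 0.01162
DIC = [CO2*]/α₀ = 9.442×10^-6 / 0.01162 = 0.8125 mmol/kg
CA = (α₁ + 2α₂)·DIC = (0.9230 + 2×0.06535) × 0.8125 = 0.856 mmol/kg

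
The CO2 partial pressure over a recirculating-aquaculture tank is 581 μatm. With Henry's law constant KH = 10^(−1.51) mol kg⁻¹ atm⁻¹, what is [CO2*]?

KH = 10^(−1.51) = 3.090×10^-2 mol kg⁻¹ atm⁻¹
[CO2*] = KH · pCO2 = 3.090×10^-2 × 581×10^-6 atm = 1.80×10^-5 mol/kg

[CO2*] = 18.0 μmol/kg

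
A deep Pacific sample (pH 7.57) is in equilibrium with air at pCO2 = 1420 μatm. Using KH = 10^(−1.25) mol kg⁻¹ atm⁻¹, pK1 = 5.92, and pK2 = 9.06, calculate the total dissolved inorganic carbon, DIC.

DIC = 3.76 mmol/kg

[CO2*] = KH · pCO2 = 10^(−1.25) × 1420×10^-6 = 7.985×10^-5 mol/kg
α₀ = 1/(1 + K1/[H⁺] + K1K2/[H⁺]²) = 1/(1 + 10^+1.65 + 10^+0.16) = 0.02123
DIC = [CO2*]/α₀ = 7.985×10^-5 / 0.02123 = 3.76 mmol/kg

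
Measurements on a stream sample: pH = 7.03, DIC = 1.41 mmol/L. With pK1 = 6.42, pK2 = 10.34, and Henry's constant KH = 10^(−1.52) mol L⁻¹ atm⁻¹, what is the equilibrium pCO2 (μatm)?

pCO2 = 9200 μatm

α₀ = 1 / (1 + K1/[H⁺] + K1K2/[H⁺]²) = 1 / (1 + 10^+0.61 + 10^-2.70)
   = 1 / (1 + 4.0738 + 0.0019953) = 1/5.0758 = 0.1970
[CO2*] = α₀ × DIC = 0.1970 × 1.41 = 0.2778 mmol/L
pCO2 = [CO2*]/KH = 2.778×10^-4 / 3.020×10^-2 = 9200 μatm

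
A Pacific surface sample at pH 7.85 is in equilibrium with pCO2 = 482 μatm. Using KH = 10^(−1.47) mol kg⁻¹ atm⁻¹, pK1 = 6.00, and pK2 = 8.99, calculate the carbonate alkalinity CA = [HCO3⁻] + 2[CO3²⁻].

CA = 1.32 mmol/kg

[CO2*] = KH · pCO2 = 10^(−1.47) × 482×10^-6 = 1.633×10^-5 mol/kg
α₀ = 1/(1 + K1/[H⁺] + K1K2/[H⁺]²) = 1/(1 + 10^+1.85 + 10^+0.71) = 0.01300
DIC = [CO2*]/α₀ = 1.633×10^-5 / 0.01300 = 1.256 mmol/kg
CA = (α₁ + 2α₂)·DIC = (0.9203 + 2×0.06667) × 1.256 = 1.32 mmol/kg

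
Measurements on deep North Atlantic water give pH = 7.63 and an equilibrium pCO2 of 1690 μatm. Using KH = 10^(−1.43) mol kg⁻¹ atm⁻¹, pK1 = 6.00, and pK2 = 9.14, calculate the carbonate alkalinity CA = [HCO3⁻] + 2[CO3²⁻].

CA = 2.84 mmol/kg

[CO2*] = KH · pCO2 = 10^(−1.43) × 1690×10^-6 = 6.279×10^-5 mol/kg
α₀ = 1/(1 + K1/[H⁺] + K1K2/[H⁺]²) = 1/(1 + 10^+1.63 + 10^+0.12) = 0.02223
DIC = [CO2*]/α₀ = 6.279×10^-5 / 0.02223 = 2.824 mmol/kg
CA = (α₁ + 2α₂)·DIC = (0.9485 + 2×0.02931) × 2.824 = 2.84 mmol/kg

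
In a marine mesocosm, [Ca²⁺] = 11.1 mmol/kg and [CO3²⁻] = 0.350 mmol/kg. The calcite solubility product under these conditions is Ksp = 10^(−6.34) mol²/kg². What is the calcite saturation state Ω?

Ksp = 10^(−6.34) = 4.571×10^-7
Ω = [Ca²⁺][CO3²⁻]/Ksp = (11.1×10^-3)(0.350×10^-3) / 4.571×10^-7 = 8.50

Ω = 8.50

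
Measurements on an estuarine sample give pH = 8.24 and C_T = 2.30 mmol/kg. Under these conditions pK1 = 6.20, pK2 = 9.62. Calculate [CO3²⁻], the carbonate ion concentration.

[CO3²⁻] = 0.0912 mmol/kg

α₂ = 1 / (1 + [H⁺]/K2 + [H⁺]²/(K1K2)) = 1 / (1 + 10^+1.38 + 10^-0.66)
   = 1 / (1 + 23.988 + 0.21878) = 1/25.207 = 0.03967
[CO3²⁻] = α₂ × DIC = 0.03967 × 2.30 = 0.0912 mmol/kg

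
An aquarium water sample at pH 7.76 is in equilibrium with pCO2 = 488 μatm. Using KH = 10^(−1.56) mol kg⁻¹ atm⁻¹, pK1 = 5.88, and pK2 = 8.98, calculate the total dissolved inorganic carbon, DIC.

[CO2*] = KH · pCO2 = 10^(−1.56) × 488×10^-6 = 1.344×10^-5 mol/kg
α₀ = 1/(1 + K1/[H⁺] + K1K2/[H⁺]²) = 1/(1 + 10^+1.88 + 10^+0.66) = 0.01228
DIC = [CO2*]/α₀ = 1.344×10^-5 / 0.01228 = 1.09 mmol/kg

DIC = 1.09 mmol/kg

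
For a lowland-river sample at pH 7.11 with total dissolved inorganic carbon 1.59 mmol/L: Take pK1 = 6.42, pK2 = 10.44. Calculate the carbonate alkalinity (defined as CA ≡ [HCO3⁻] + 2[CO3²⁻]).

CA = 1.32 mmol/L

CA = [HCO3⁻] + 2[CO3²⁻] = (α₁ + 2α₂)·DIC
At pH 7.11: [H⁺]/K1 = 10^-0.69 = 0.20417, K2/[H⁺] = 10^-3.33 = 0.00046774
α₁ = 1/(1 + 0.20417 + 0.00046774) = 1/1.2046 = 0.8301; α₂ = α₁·K2/[H⁺] = 0.0003883
α₁ + 2α₂ = 0.8309
CA = 0.8309 × 1.59 = 1.32 mmol/L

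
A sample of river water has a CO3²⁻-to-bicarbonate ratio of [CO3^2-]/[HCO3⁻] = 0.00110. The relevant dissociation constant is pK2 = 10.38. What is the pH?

pH = 7.42

From K2 = [H⁺][CO3^2-]/[HCO3⁻]:  pH = pK2 + log₁₀([CO3^2-]/[HCO3⁻])
log₁₀(0.00110) = -2.959
pH = 10.38 + (-2.959) = 7.42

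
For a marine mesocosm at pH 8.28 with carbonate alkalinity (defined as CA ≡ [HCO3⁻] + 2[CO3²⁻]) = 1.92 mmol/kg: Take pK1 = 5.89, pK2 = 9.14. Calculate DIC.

CA = [HCO3⁻] + 2[CO3²⁻] = (α₁ + 2α₂)·DIC
At pH 8.28: [H⁺]/K1 = 10^-2.39 = 0.0040738, K2/[H⁺] = 10^-0.86 = 0.13804
α₁ = 1/(1 + 0.0040738 + 0.13804) = 1/1.1421 = 0.8756; α₂ = α₁·K2/[H⁺] = 0.1209
α₁ + 2α₂ = 1.1173
DIC = CA / (α₁ + 2α₂) = 1.92 / 1.1173 = 1.72 mmol/kg

DIC = 1.72 mmol/kg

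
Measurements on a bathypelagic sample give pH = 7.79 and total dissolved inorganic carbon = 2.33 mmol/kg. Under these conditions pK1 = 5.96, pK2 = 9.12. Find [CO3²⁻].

α₂ = 1 / (1 + [H⁺]/K2 + [H⁺]²/(K1K2)) = 1 / (1 + 10^+1.33 + 10^-0.50)
   = 1 / (1 + 21.380 + 0.31623) = 1/22.696 = 0.04406
[CO3²⁻] = α₂ × DIC = 0.04406 × 2.33 = 0.103 mmol/kg

[CO3²⁻] = 0.103 mmol/kg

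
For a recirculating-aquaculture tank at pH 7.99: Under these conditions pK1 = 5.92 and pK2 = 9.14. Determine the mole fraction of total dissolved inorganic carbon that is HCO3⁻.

α₁ = 0.927

α₁ = 1 / (1 + [H⁺]/K1 + K2/[H⁺]) = 1 / (1 + 10^-2.07 + 10^-1.15)
   = 1 / (1 + 0.0085114 + 0.070795) = 1/1.0793 = 0.9265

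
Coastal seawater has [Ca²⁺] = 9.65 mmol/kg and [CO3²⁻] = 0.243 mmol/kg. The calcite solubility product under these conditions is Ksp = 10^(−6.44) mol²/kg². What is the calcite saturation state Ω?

Ksp = 10^(−6.44) = 3.631×10^-7
Ω = [Ca²⁺][CO3²⁻]/Ksp = (9.65×10^-3)(0.243×10^-3) / 3.631×10^-7 = 6.46

Ω = 6.46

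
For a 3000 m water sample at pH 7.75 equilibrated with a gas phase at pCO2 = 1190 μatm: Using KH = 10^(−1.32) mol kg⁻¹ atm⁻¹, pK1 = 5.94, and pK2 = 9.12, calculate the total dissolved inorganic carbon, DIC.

[CO2*] = KH · pCO2 = 10^(−1.32) × 1190×10^-6 = 5.696×10^-5 mol/kg
α₀ = 1/(1 + K1/[H⁺] + K1K2/[H⁺]²) = 1/(1 + 10^+1.81 + 10^+0.44) = 0.01464
DIC = [CO2*]/α₀ = 5.696×10^-5 / 0.01464 = 3.89 mmol/kg

DIC = 3.89 mmol/kg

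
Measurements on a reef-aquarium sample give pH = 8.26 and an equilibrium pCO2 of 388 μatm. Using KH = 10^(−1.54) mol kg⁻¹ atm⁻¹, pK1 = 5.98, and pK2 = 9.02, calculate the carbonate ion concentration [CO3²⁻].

[CO3²⁻] = 0.371 mmol/kg

[CO2*] = KH · pCO2 = 10^(−1.54) × 388×10^-6 = 1.119×10^-5 mol/kg
α₀ = 1/(1 + K1/[H⁺] + K1K2/[H⁺]²) = 1/(1 + 10^+2.28 + 10^+1.52) = 0.004451
DIC = [CO2*]/α₀ = 1.119×10^-5 / 0.004451 = 2.514 mmol/kg
[CO3²⁻] = α₂·DIC; α₂ = 0.1474, so [CO3²⁻] = 0.1474 × 2.514 = 0.371 mmol/kg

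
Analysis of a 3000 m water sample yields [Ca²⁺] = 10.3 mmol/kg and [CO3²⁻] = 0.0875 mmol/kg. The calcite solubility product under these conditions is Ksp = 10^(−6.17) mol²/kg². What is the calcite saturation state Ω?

Ω = 1.33

Ksp = 10^(−6.17) = 6.761×10^-7
Ω = [Ca²⁺][CO3²⁻]/Ksp = (10.3×10^-3)(0.0875×10^-3) / 6.761×10^-7 = 1.33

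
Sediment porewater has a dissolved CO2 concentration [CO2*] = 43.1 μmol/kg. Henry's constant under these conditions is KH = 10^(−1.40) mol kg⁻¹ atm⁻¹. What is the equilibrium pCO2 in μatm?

pCO2 = 1080 μatm

KH = 10^(−1.40) = 3.981×10^-2 mol kg⁻¹ atm⁻¹
pCO2 = [CO2*]/KH = 43.1×10^-6 / 3.981×10^-2 = 1.08×10^-3 atm = 1080 μatm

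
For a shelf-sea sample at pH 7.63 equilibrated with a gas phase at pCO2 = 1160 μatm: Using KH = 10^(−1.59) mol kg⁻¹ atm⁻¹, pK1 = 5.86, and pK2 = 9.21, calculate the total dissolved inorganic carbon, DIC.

DIC = 1.83 mmol/kg

[CO2*] = KH · pCO2 = 10^(−1.59) × 1160×10^-6 = 2.982×10^-5 mol/kg
α₀ = 1/(1 + K1/[H⁺] + K1K2/[H⁺]²) = 1/(1 + 10^+1.77 + 10^+0.19) = 0.01628
DIC = [CO2*]/α₀ = 2.982×10^-5 / 0.01628 = 1.83 mmol/kg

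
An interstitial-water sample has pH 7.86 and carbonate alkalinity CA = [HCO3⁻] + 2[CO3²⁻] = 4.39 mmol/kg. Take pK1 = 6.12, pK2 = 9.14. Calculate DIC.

DIC = 4.25 mmol/kg

CA = [HCO3⁻] + 2[CO3²⁻] = (α₁ + 2α₂)·DIC
At pH 7.86: [H⁺]/K1 = 10^-1.74 = 0.018197, K2/[H⁺] = 10^-1.28 = 0.052481
α₁ = 1/(1 + 0.018197 + 0.052481) = 1/1.0707 = 0.9340; α₂ = α₁·K2/[H⁺] = 0.04902
α₁ + 2α₂ = 1.0320
DIC = CA / (α₁ + 2α₂) = 4.39 / 1.0320 = 4.25 mmol/kg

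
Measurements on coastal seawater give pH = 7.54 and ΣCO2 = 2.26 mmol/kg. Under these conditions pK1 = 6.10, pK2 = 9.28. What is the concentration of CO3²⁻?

[CO3²⁻] = 0.0390 mmol/kg

α₂ = 1 / (1 + [H⁺]/K2 + [H⁺]²/(K1K2)) = 1 / (1 + 10^+1.74 + 10^+0.30)
   = 1 / (1 + 54.954 + 1.9953) = 1/57.949 = 0.01726
[CO3²⁻] = α₂ × DIC = 0.01726 × 2.26 = 0.0390 mmol/kg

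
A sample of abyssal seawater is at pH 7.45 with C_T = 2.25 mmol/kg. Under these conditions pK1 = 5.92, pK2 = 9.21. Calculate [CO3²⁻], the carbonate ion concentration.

α₂ = 1 / (1 + [H⁺]/K2 + [H⁺]²/(K1K2)) = 1 / (1 + 10^+1.76 + 10^+0.23)
   = 1 / (1 + 57.544 + 1.6982) = 1/60.242 = 0.01660
[CO3²⁻] = α₂ × DIC = 0.01660 × 2.25 = 0.0373 mmol/kg

[CO3²⁻] = 0.0373 mmol/kg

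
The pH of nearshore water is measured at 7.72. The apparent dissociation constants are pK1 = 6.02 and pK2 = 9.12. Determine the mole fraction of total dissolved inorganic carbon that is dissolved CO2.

α₀ = 0.0188

α₀ = 1 / (1 + K1/[H⁺] + K1K2/[H⁺]²) = 1 / (1 + 10^+1.70 + 10^+0.30)
   = 1 / (1 + 50.119 + 1.9953) = 1/53.114 = 0.01883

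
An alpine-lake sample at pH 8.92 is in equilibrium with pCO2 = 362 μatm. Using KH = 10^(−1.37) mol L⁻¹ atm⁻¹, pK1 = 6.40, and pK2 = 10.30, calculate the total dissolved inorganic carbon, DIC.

DIC = 5.34 mmol/L

[CO2*] = KH · pCO2 = 10^(−1.37) × 362×10^-6 = 1.544×10^-5 mol/L
α₀ = 1/(1 + K1/[H⁺] + K1K2/[H⁺]²) = 1/(1 + 10^+2.52 + 10^+1.14) = 0.002891
DIC = [CO2*]/α₀ = 1.544×10^-5 / 0.002891 = 5.34 mmol/L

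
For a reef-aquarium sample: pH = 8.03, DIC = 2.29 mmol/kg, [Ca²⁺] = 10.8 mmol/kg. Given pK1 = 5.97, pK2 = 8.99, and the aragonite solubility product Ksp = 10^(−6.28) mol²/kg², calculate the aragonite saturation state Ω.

α₂ = 1 / (1 + [H⁺]/K2 + [H⁺]²/(K1K2)) = 1 / (1 + 10^+0.96 + 10^-1.10)
   = 1 / (1 + 9.1201 + 0.079433) = 1/10.200 = 0.09804
[CO3²⁻] = α₂ × DIC = 0.09804 × 2.29 = 0.2245 mmol/kg
Ksp = 10^(−6.28) = 5.248×10^-7
Ω = [Ca²⁺][CO3²⁻]/Ksp = (10.8×10^-3)(2.245×10^-4) / 5.248×10^-7 = 4.62

Ω = 4.62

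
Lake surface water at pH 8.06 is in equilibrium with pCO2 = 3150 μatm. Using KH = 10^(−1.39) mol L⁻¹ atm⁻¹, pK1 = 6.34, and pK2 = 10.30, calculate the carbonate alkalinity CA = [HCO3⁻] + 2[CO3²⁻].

CA = 6.81 mmol/L

[CO2*] = KH · pCO2 = 10^(−1.39) × 3150×10^-6 = 1.283×10^-4 mol/L
α₀ = 1/(1 + K1/[H⁺] + K1K2/[H⁺]²) = 1/(1 + 10^+1.72 + 10^-0.52) = 0.01859
DIC = [CO2*]/α₀ = 1.283×10^-4 / 0.01859 = 6.902 mmol/L
CA = (α₁ + 2α₂)·DIC = (0.9758 + 2×0.005615) × 6.902 = 6.81 mmol/L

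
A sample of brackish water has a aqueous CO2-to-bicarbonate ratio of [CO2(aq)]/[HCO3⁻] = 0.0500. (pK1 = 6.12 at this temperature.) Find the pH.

From K1 = [H⁺][HCO3⁻]/[CO2(aq)]:  pH = pK1 − log₁₀([CO2(aq)]/[HCO3⁻])
log₁₀(0.0500) = -1.301
pH = 6.12 − (-1.301) = 7.42

pH = 7.42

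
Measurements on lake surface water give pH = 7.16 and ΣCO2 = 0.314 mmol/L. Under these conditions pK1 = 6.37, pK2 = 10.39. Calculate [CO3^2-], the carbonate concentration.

α₂ = 1 / (1 + [H⁺]/K2 + [H⁺]²/(K1K2)) = 1 / (1 + 10^+3.23 + 10^+2.44)
   = 1 / (1 + 1698.2 + 275.42) = 1/1974.7 = 0.0005064
[CO3²⁻] = α₂ × DIC = 0.0005064 × 0.314 = 0.000159 mmol/L = 0.159 μmol/L

[CO3²⁻] = 0.159 μmol/L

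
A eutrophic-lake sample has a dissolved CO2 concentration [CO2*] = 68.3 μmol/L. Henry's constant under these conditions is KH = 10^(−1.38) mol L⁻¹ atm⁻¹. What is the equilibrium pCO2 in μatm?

pCO2 = 1640 μatm

KH = 10^(−1.38) = 4.169×10^-2 mol L⁻¹ atm⁻¹
pCO2 = [CO2*]/KH = 68.3×10^-6 / 4.169×10^-2 = 1.64×10^-3 atm = 1640 μatm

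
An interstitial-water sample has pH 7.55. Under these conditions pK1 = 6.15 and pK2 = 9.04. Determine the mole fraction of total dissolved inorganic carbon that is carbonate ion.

α₂ = 0.0302

α₂ = 1 / (1 + [H⁺]/K2 + [H⁺]²/(K1K2)) = 1 / (1 + 10^+1.49 + 10^+0.09)
   = 1 / (1 + 30.903 + 1.2303) = 1/33.133 = 0.03018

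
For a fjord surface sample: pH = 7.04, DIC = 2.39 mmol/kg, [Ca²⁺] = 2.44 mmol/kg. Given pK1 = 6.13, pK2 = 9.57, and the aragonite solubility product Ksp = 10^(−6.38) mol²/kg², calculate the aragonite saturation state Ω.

α₂ = 1 / (1 + [H⁺]/K2 + [H⁺]²/(K1K2)) = 1 / (1 + 10^+2.53 + 10^+1.62)
   = 1 / (1 + 338.84 + 41.687) = 1/381.53 = 0.002621
[CO3²⁻] = α₂ × DIC = 0.002621 × 2.39 = 0.006264 mmol/kg = 6.264 μmol/kg
Ksp = 10^(−6.38) = 4.169×10^-7
Ω = [Ca²⁺][CO3²⁻]/Ksp = (2.44×10^-3)(6.264×10^-6) / 4.169×10^-7 = 0.0367

Ω = 0.0367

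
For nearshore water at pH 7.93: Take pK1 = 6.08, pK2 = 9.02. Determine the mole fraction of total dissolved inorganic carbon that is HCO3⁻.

α₁ = 1 / (1 + [H⁺]/K1 + K2/[H⁺]) = 1 / (1 + 10^-1.85 + 10^-1.09)
   = 1 / (1 + 0.014125 + 0.081283) = 1/1.0954 = 0.9129

α₁ = 0.913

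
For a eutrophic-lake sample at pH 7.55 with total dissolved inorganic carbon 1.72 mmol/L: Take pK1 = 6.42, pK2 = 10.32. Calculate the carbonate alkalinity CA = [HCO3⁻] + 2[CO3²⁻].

CA = [HCO3⁻] + 2[CO3²⁻] = (α₁ + 2α₂)·DIC
At pH 7.55: [H⁺]/K1 = 10^-1.13 = 0.074131, K2/[H⁺] = 10^-2.77 = 0.0016982
α₁ = 1/(1 + 0.074131 + 0.0016982) = 1/1.0758 = 0.9295; α₂ = α₁·K2/[H⁺] = 0.001579
α₁ + 2α₂ = 0.9327
CA = 0.9327 × 1.72 = 1.60 mmol/L

CA = 1.60 mmol/L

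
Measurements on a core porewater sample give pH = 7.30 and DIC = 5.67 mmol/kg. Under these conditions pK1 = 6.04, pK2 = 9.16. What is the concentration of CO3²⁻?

[CO3²⁻] = 0.0732 mmol/kg

α₂ = 1 / (1 + [H⁺]/K2 + [H⁺]²/(K1K2)) = 1 / (1 + 10^+1.86 + 10^+0.60)
   = 1 / (1 + 72.444 + 3.9811) = 1/77.425 = 0.01292
[CO3²⁻] = α₂ × DIC = 0.01292 × 5.67 = 0.0732 mmol/kg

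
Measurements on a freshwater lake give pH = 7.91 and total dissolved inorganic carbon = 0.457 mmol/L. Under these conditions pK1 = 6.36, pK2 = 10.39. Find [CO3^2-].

α₂ = 1 / (1 + [H⁺]/K2 + [H⁺]²/(K1K2)) = 1 / (1 + 10^+2.48 + 10^+0.93)
   = 1 / (1 + 302.00 + 8.5114) = 1/311.51 = 0.003210
[CO3²⁻] = α₂ × DIC = 0.003210 × 0.457 = 0.00147 mmol/L = 1.47 μmol/L

[CO3²⁻] = 1.47 μmol/L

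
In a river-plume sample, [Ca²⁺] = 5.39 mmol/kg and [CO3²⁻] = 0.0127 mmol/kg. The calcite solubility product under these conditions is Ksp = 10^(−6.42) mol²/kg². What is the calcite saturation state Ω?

Ksp = 10^(−6.42) = 3.802×10^-7
Ω = [Ca²⁺][CO3²⁻]/Ksp = (5.39×10^-3)(0.0127×10^-3) / 3.802×10^-7 = 0.180

Ω = 0.180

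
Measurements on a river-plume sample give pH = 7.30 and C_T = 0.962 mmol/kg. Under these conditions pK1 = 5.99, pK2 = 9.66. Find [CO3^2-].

[CO3²⁻] = 3.99 μmol/kg

α₂ = 1 / (1 + [H⁺]/K2 + [H⁺]²/(K1K2)) = 1 / (1 + 10^+2.36 + 10^+1.05)
   = 1 / (1 + 229.09 + 11.220) = 1/241.31 = 0.004144
[CO3²⁻] = α₂ × DIC = 0.004144 × 0.962 = 0.00399 mmol/kg = 3.99 μmol/kg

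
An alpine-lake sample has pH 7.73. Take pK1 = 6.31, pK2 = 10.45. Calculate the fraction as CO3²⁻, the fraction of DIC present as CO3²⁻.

α₂ = 1 / (1 + [H⁺]/K2 + [H⁺]²/(K1K2)) = 1 / (1 + 10^+2.72 + 10^+1.30)
   = 1 / (1 + 524.81 + 19.953) = 1/545.76 = 0.001832

α₂ = 0.00183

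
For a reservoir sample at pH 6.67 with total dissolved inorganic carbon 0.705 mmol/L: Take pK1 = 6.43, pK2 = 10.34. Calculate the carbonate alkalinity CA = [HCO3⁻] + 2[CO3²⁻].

CA = [HCO3⁻] + 2[CO3²⁻] = (α₁ + 2α₂)·DIC
At pH 6.67: [H⁺]/K1 = 10^-0.24 = 0.57544, K2/[H⁺] = 10^-3.67 = 0.00021380
α₁ = 1/(1 + 0.57544 + 0.00021380) = 1/1.5757 = 0.6347; α₂ = α₁·K2/[H⁺] = 0.0001357
α₁ + 2α₂ = 0.6349
CA = 0.6349 × 0.705 = 0.448 mmol/L

CA = 0.448 mmol/L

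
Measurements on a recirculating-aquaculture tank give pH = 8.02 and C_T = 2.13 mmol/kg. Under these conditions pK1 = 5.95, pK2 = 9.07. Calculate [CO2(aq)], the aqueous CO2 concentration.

[CO2*] = 16.5 μmol/kg

α₀ = 1 / (1 + K1/[H⁺] + K1K2/[H⁺]²) = 1 / (1 + 10^+2.07 + 10^+1.02)
   = 1 / (1 + 117.49 + 10.471) = 1/128.96 = 0.007754
[CO2*] = α₀ × DIC = 0.007754 × 2.13 = 0.0165 mmol/kg = 16.5 μmol/kg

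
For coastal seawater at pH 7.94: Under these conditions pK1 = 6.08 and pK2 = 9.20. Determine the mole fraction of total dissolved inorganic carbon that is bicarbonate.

α₁ = 1 / (1 + [H⁺]/K1 + K2/[H⁺]) = 1 / (1 + 10^-1.86 + 10^-1.26)
   = 1 / (1 + 0.013804 + 0.054954) = 1/1.0688 = 0.9357

α₁ = 0.936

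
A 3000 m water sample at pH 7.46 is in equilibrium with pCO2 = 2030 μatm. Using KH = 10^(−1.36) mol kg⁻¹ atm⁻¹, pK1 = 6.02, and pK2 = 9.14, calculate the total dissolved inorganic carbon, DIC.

[CO2*] = KH · pCO2 = 10^(−1.36) × 2030×10^-6 = 8.861×10^-5 mol/kg
α₀ = 1/(1 + K1/[H⁺] + K1K2/[H⁺]²) = 1/(1 + 10^+1.44 + 10^-0.24) = 0.03434
DIC = [CO2*]/α₀ = 8.861×10^-5 / 0.03434 = 2.58 mmol/kg

DIC = 2.58 mmol/kg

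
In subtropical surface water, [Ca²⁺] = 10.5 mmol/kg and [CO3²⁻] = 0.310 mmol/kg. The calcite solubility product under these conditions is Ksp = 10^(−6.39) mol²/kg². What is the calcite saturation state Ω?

Ksp = 10^(−6.39) = 4.074×10^-7
Ω = [Ca²⁺][CO3²⁻]/Ksp = (10.5×10^-3)(0.310×10^-3) / 4.074×10^-7 = 7.99

Ω = 7.99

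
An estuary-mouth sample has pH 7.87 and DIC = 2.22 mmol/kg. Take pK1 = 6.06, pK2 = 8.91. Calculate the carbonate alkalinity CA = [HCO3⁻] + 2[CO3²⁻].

CA = [HCO3⁻] + 2[CO3²⁻] = (α₁ + 2α₂)·DIC
At pH 7.87: [H⁺]/K1 = 10^-1.81 = 0.015488, K2/[H⁺] = 10^-1.04 = 0.091201
α₁ = 1/(1 + 0.015488 + 0.091201) = 1/1.1067 = 0.9036; α₂ = α₁·K2/[H⁺] = 0.08241
α₁ + 2α₂ = 1.0684
CA = 1.0684 × 2.22 = 2.37 mmol/kg

CA = 2.37 mmol/kg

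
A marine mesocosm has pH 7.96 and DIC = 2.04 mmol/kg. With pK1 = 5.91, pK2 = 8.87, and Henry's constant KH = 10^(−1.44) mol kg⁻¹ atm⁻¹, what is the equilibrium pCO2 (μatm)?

pCO2 = 442 μatm

α₀ = 1 / (1 + K1/[H⁺] + K1K2/[H⁺]²) = 1 / (1 + 10^+2.05 + 10^+1.14)
   = 1 / (1 + 112.20 + 13.804) = 1/127.01 = 0.007874
[CO2*] = α₀ × DIC = 0.007874 × 2.04 = 0.01606 mmol/kg = 16.06 μmol/kg
pCO2 = [CO2*]/KH = 1.606×10^-5 / 3.631×10^-2 = 442 μatm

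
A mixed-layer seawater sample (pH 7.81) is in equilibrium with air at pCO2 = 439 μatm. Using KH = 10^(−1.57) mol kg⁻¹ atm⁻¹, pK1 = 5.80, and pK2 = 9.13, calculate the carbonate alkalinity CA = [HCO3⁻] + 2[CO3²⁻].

CA = 1.32 mmol/kg

[CO2*] = KH · pCO2 = 10^(−1.57) × 439×10^-6 = 1.182×10^-5 mol/kg
α₀ = 1/(1 + K1/[H⁺] + K1K2/[H⁺]²) = 1/(1 + 10^+2.01 + 10^+0.69) = 0.009240
DIC = [CO2*]/α₀ = 1.182×10^-5 / 0.009240 = 1.279 mmol/kg
CA = (α₁ + 2α₂)·DIC = (0.9455 + 2×0.04525) × 1.279 = 1.32 mmol/kg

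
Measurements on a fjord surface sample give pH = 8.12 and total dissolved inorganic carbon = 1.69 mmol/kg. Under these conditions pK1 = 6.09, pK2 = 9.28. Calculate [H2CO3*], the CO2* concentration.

[CO2*] = 14.6 μmol/kg

α₀ = 1 / (1 + K1/[H⁺] + K1K2/[H⁺]²) = 1 / (1 + 10^+2.03 + 10^+0.87)
   = 1 / (1 + 107.15 + 7.4131) = 1/115.57 = 0.008653
[CO2*] = α₀ × DIC = 0.008653 × 1.69 = 0.0146 mmol/kg = 14.6 μmol/kg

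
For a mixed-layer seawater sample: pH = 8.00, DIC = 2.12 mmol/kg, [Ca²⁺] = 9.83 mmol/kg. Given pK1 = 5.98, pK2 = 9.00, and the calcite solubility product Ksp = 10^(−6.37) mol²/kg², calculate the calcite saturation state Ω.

α₂ = 1 / (1 + [H⁺]/K2 + [H⁺]²/(K1K2)) = 1 / (1 + 10^+1.00 + 10^-1.02)
   = 1 / (1 + 10.000 + 0.095499) = 1/11.095 = 0.09013
[CO3²⁻] = α₂ × DIC = 0.09013 × 2.12 = 0.1911 mmol/kg
Ksp = 10^(−6.37) = 4.266×10^-7
Ω = [Ca²⁺][CO3²⁻]/Ksp = (9.83×10^-3)(1.911×10^-4) / 4.266×10^-7 = 4.40

Ω = 4.40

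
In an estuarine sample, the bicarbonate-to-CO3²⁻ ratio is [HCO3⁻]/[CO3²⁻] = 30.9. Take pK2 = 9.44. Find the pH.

pH = 7.95

From K2 = [H⁺][CO3²⁻]/[HCO3⁻]:  pH = pK2 − log₁₀([HCO3⁻]/[CO3²⁻])
log₁₀(30.9) = +1.490
pH = 9.44 − (+1.490) = 7.95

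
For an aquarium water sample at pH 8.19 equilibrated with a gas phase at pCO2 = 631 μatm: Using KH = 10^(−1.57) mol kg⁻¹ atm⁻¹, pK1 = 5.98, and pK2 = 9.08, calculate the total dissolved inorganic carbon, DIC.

[CO2*] = KH · pCO2 = 10^(−1.57) × 631×10^-6 = 1.698×10^-5 mol/kg
α₀ = 1/(1 + K1/[H⁺] + K1K2/[H⁺]²) = 1/(1 + 10^+2.21 + 10^+1.32) = 0.005433
DIC = [CO2*]/α₀ = 1.698×10^-5 / 0.005433 = 3.13 mmol/kg

DIC = 3.13 mmol/kg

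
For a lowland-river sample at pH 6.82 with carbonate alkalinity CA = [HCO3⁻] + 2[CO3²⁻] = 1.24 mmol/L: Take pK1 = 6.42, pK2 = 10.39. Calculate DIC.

CA = [HCO3⁻] + 2[CO3²⁻] = (α₁ + 2α₂)·DIC
At pH 6.82: [H⁺]/K1 = 10^-0.40 = 0.39811, K2/[H⁺] = 10^-3.57 = 0.00026915
α₁ = 1/(1 + 0.39811 + 0.00026915) = 1/1.3984 = 0.7151; α₂ = α₁·K2/[H⁺] = 0.0001925
α₁ + 2α₂ = 0.7155
DIC = CA / (α₁ + 2α₂) = 1.24 / 0.7155 = 1.73 mmol/L

DIC = 1.73 mmol/L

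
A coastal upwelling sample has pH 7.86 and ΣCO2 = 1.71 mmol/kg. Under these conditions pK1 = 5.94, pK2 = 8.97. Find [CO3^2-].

[CO3²⁻] = 0.122 mmol/kg

α₂ = 1 / (1 + [H⁺]/K2 + [H⁺]²/(K1K2)) = 1 / (1 + 10^+1.11 + 10^-0.81)
   = 1 / (1 + 12.882 + 0.15488) = 1/14.037 = 0.07124
[CO3²⁻] = α₂ × DIC = 0.07124 × 1.71 = 0.122 mmol/kg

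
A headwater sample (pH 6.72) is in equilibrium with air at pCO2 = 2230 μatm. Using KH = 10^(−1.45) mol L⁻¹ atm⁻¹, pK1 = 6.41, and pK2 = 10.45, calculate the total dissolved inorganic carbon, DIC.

DIC = 0.241 mmol/L

[CO2*] = KH · pCO2 = 10^(−1.45) × 2230×10^-6 = 7.912×10^-5 mol/L
α₀ = 1/(1 + K1/[H⁺] + K1K2/[H⁺]²) = 1/(1 + 10^+0.31 + 10^-3.42) = 0.3287
DIC = [CO2*]/α₀ = 7.912×10^-5 / 0.3287 = 0.241 mmol/L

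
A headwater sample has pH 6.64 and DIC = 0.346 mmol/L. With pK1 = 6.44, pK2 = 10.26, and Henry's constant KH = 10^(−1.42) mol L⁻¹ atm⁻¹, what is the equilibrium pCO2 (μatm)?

pCO2 = 3520 μatm

α₀ = 1 / (1 + K1/[H⁺] + K1K2/[H⁺]²) = 1 / (1 + 10^+0.20 + 10^-3.42)
   = 1 / (1 + 1.5849 + 0.00038019) = 1/2.5853 = 0.3868
[CO2*] = α₀ × DIC = 0.3868 × 0.346 = 0.1338 mmol/L
pCO2 = [CO2*]/KH = 1.338×10^-4 / 3.802×10^-2 = 3520 μatm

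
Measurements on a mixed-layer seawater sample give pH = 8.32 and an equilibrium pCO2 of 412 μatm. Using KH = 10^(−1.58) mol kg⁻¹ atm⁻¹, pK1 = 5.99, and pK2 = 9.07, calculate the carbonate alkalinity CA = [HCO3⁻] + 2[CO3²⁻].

CA = 3.14 mmol/kg

[CO2*] = KH · pCO2 = 10^(−1.58) × 412×10^-6 = 1.084×10^-5 mol/kg
α₀ = 1/(1 + K1/[H⁺] + K1K2/[H⁺]²) = 1/(1 + 10^+2.33 + 10^+1.58) = 0.003955
DIC = [CO2*]/α₀ = 1.084×10^-5 / 0.003955 = 2.740 mmol/kg
CA = (α₁ + 2α₂)·DIC = (0.8457 + 2×0.1504) × 2.740 = 3.14 mmol/kg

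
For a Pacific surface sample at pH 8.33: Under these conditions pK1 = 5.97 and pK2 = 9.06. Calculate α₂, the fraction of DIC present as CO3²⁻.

α₂ = 1 / (1 + [H⁺]/K2 + [H⁺]²/(K1K2)) = 1 / (1 + 10^+0.73 + 10^-1.63)
   = 1 / (1 + 5.3703 + 0.023442) = 1/6.3938 = 0.1564

α₂ = 0.156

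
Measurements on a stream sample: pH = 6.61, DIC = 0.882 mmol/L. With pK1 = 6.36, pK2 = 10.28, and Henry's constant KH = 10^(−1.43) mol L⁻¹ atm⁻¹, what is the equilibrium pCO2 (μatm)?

α₀ = 1 / (1 + K1/[H⁺] + K1K2/[H⁺]²) = 1 / (1 + 10^+0.25 + 10^-3.42)
   = 1 / (1 + 1.7783 + 0.00038019) = 1/2.7787 = 0.3599
[CO2*] = α₀ × DIC = 0.3599 × 0.882 = 0.3174 mmol/L
pCO2 = [CO2*]/KH = 3.174×10^-4 / 3.715×10^-2 = 8540 μatm

pCO2 = 8540 μatm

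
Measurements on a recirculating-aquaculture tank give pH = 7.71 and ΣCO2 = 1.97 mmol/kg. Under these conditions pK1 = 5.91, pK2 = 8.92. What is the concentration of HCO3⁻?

[HCO3⁻] = 1.83 mmol/kg

α₁ = 1 / (1 + [H⁺]/K1 + K2/[H⁺]) = 1 / (1 + 10^-1.80 + 10^-1.21)
   = 1 / (1 + 0.015849 + 0.061660) = 1/1.0775 = 0.9281
[HCO3⁻] = α₁ × DIC = 0.9281 × 1.97 = 1.83 mmol/kg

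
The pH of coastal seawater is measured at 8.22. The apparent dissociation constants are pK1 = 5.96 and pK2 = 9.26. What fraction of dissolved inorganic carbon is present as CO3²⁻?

α₂ = 0.0832

α₂ = 1 / (1 + [H⁺]/K2 + [H⁺]²/(K1K2)) = 1 / (1 + 10^+1.04 + 10^-1.22)
   = 1 / (1 + 10.965 + 0.060256) = 1/12.025 = 0.08316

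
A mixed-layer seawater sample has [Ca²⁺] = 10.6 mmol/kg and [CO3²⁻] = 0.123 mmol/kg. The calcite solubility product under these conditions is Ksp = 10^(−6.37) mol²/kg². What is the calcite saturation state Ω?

Ω = 3.06

Ksp = 10^(−6.37) = 4.266×10^-7
Ω = [Ca²⁺][CO3²⁻]/Ksp = (10.6×10^-3)(0.123×10^-3) / 4.266×10^-7 = 3.06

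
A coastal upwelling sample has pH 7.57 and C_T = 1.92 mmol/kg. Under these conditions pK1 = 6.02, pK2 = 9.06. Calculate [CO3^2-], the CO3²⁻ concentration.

α₂ = 1 / (1 + [H⁺]/K2 + [H⁺]²/(K1K2)) = 1 / (1 + 10^+1.49 + 10^-0.06)
   = 1 / (1 + 30.903 + 0.87096) = 1/32.774 = 0.03051
[CO3²⁻] = α₂ × DIC = 0.03051 × 1.92 = 0.0586 mmol/kg

[CO3²⁻] = 0.0586 mmol/kg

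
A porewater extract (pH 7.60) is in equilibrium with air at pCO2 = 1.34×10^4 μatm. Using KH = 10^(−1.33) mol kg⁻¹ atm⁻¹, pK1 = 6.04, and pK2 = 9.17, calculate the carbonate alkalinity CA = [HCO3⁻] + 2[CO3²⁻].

[CO2*] = KH · pCO2 = 10^(−1.33) × 1.34×10^4×10^-6 = 6.268×10^-4 mol/kg
α₀ = 1/(1 + K1/[H⁺] + K1K2/[H⁺]²) = 1/(1 + 10^+1.56 + 10^-0.01) = 0.02612
DIC = [CO2*]/α₀ = 6.268×10^-4 / 0.02612 = 24.00 mmol/kg
CA = (α₁ + 2α₂)·DIC = (0.9484 + 2×0.02553) × 24.00 = 24.0 mmol/kg

CA = 24.0 mmol/kg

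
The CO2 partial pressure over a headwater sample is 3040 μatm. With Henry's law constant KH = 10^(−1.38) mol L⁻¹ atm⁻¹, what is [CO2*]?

KH = 10^(−1.38) = 4.169×10^-2 mol L⁻¹ atm⁻¹
[CO2*] = KH · pCO2 = 4.169×10^-2 × 3040×10^-6 atm = 1.27×10^-4 mol/L

[CO2*] = 127 μmol/L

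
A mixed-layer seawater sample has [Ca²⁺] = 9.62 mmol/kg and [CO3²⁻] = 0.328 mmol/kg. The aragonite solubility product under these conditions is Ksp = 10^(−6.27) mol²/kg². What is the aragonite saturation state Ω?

Ksp = 10^(−6.27) = 5.370×10^-7
Ω = [Ca²⁺][CO3²⁻]/Ksp = (9.62×10^-3)(0.328×10^-3) / 5.370×10^-7 = 5.88

Ω = 5.88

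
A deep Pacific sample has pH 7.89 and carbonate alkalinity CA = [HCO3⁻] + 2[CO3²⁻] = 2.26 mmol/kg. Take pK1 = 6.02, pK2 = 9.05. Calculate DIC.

CA = [HCO3⁻] + 2[CO3²⁻] = (α₁ + 2α₂)·DIC
At pH 7.89: [H⁺]/K1 = 10^-1.87 = 0.013490, K2/[H⁺] = 10^-1.16 = 0.069183
α₁ = 1/(1 + 0.013490 + 0.069183) = 1/1.0827 = 0.9236; α₂ = α₁·K2/[H⁺] = 0.06390
α₁ + 2α₂ = 1.0514
DIC = CA / (α₁ + 2α₂) = 2.26 / 1.0514 = 2.15 mmol/kg

DIC = 2.15 mmol/kg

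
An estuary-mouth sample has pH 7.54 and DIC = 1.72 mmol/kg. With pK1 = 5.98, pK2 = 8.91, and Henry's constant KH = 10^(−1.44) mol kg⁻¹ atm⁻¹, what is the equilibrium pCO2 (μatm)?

pCO2 = 1220 μatm

α₀ = 1 / (1 + K1/[H⁺] + K1K2/[H⁺]²) = 1 / (1 + 10^+1.56 + 10^+0.19)
   = 1 / (1 + 36.308 + 1.5488) = 1/38.857 = 0.02574
[CO2*] = α₀ × DIC = 0.02574 × 1.72 = 0.04427 mmol/kg
pCO2 = [CO2*]/KH = 4.427×10^-5 / 3.631×10^-2 = 1220 μatm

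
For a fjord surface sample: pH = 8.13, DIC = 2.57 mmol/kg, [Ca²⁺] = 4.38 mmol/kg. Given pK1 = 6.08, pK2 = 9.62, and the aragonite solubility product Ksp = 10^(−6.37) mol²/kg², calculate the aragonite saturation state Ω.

Ω = 0.820

α₂ = 1 / (1 + [H⁺]/K2 + [H⁺]²/(K1K2)) = 1 / (1 + 10^+1.49 + 10^-0.56)
   = 1 / (1 + 30.903 + 0.27542) = 1/32.178 = 0.03108
[CO3²⁻] = α₂ × DIC = 0.03108 × 2.57 = 0.07987 mmol/kg
Ksp = 10^(−6.37) = 4.266×10^-7
Ω = [Ca²⁺][CO3²⁻]/Ksp = (4.38×10^-3)(7.987×10^-5) / 4.266×10^-7 = 0.820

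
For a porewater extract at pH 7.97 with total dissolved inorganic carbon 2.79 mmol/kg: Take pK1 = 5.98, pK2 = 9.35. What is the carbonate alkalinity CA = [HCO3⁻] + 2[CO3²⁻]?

CA = 2.87 mmol/kg

CA = [HCO3⁻] + 2[CO3²⁻] = (α₁ + 2α₂)·DIC
At pH 7.97: [H⁺]/K1 = 10^-1.99 = 0.010233, K2/[H⁺] = 10^-1.38 = 0.041687
α₁ = 1/(1 + 0.010233 + 0.041687) = 1/1.0519 = 0.9506; α₂ = α₁·K2/[H⁺] = 0.03963
α₁ + 2α₂ = 1.0299
CA = 1.0299 × 2.79 = 2.87 mmol/kg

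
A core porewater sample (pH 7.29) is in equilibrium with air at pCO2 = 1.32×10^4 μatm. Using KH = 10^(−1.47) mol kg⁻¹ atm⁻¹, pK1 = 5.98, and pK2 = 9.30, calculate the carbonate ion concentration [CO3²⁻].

[CO3²⁻] = 0.0892 mmol/kg

[CO2*] = KH · pCO2 = 10^(−1.47) × 1.32×10^4×10^-6 = 4.473×10^-4 mol/kg
α₀ = 1/(1 + K1/[H⁺] + K1K2/[H⁺]²) = 1/(1 + 10^+1.31 + 10^-0.70) = 0.04626
DIC = [CO2*]/α₀ = 4.473×10^-4 / 0.04626 = 9.669 mmol/kg
[CO3²⁻] = α₂·DIC; α₂ = 0.009230, so [CO3²⁻] = 0.009230 × 9.669 = 0.0892 mmol/kg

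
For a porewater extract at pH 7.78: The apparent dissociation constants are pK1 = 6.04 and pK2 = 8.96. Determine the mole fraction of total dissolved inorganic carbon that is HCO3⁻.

α₁ = 0.922

α₁ = 1 / (1 + [H⁺]/K1 + K2/[H⁺]) = 1 / (1 + 10^-1.74 + 10^-1.18)
   = 1 / (1 + 0.018197 + 0.066069) = 1/1.0843 = 0.9223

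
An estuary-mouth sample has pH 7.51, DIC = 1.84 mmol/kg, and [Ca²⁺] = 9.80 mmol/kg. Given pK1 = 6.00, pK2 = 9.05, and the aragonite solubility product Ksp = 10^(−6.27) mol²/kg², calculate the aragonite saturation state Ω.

Ω = 0.914

α₂ = 1 / (1 + [H⁺]/K2 + [H⁺]²/(K1K2)) = 1 / (1 + 10^+1.54 + 10^+0.03)
   = 1 / (1 + 34.674 + 1.0715) = 1/36.745 = 0.02721
[CO3²⁻] = α₂ × DIC = 0.02721 × 1.84 = 0.05007 mmol/kg
Ksp = 10^(−6.27) = 5.370×10^-7
Ω = [Ca²⁺][CO3²⁻]/Ksp = (9.80×10^-3)(5.007×10^-5) / 5.370×10^-7 = 0.914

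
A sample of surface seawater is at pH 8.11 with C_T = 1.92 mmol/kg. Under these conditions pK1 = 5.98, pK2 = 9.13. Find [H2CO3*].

[CO2*] = 12.9 μmol/kg

α₀ = 1 / (1 + K1/[H⁺] + K1K2/[H⁺]²) = 1 / (1 + 10^+2.13 + 10^+1.11)
   = 1 / (1 + 134.90 + 12.882) = 1/148.78 = 0.006721
[CO2*] = α₀ × DIC = 0.006721 × 1.92 = 0.0129 mmol/kg = 12.9 μmol/kg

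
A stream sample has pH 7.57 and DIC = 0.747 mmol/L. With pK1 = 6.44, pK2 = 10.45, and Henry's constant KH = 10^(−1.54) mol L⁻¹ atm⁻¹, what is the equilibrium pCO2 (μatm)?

α₀ = 1 / (1 + K1/[H⁺] + K1K2/[H⁺]²) = 1 / (1 + 10^+1.13 + 10^-1.75)
   = 1 / (1 + 13.490 + 0.017783) = 1/14.507 = 0.06893
[CO2*] = α₀ × DIC = 0.06893 × 0.747 = 0.05149 mmol/L
pCO2 = [CO2*]/KH = 5.149×10^-5 / 2.884×10^-2 = 1790 μatm

pCO2 = 1790 μatm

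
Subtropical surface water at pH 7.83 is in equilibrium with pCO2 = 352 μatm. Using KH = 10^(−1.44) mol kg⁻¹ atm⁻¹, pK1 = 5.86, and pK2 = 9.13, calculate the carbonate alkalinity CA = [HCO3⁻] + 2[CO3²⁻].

CA = 1.31 mmol/kg

[CO2*] = KH · pCO2 = 10^(−1.44) × 352×10^-6 = 1.278×10^-5 mol/kg
α₀ = 1/(1 + K1/[H⁺] + K1K2/[H⁺]²) = 1/(1 + 10^+1.97 + 10^+0.67) = 0.01010
DIC = [CO2*]/α₀ = 1.278×10^-5 / 0.01010 = 1.265 mmol/kg
CA = (α₁ + 2α₂)·DIC = (0.9427 + 2×0.04724) × 1.265 = 1.31 mmol/kg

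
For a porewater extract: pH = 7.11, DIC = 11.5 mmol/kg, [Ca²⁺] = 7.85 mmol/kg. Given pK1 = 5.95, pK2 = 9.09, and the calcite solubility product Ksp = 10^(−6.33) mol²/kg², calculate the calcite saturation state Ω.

Ω = 1.87

α₂ = 1 / (1 + [H⁺]/K2 + [H⁺]²/(K1K2)) = 1 / (1 + 10^+1.98 + 10^+0.82)
   = 1 / (1 + 95.499 + 6.6069) = 1/103.11 = 0.009699
[CO3²⁻] = α₂ × DIC = 0.009699 × 11.5 = 0.1115 mmol/kg
Ksp = 10^(−6.33) = 4.677×10^-7
Ω = [Ca²⁺][CO3²⁻]/Ksp = (7.85×10^-3)(1.115×10^-4) / 4.677×10^-7 = 1.87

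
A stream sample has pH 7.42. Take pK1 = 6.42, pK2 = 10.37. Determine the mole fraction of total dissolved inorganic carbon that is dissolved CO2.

α₀ = 0.0908

α₀ = 1 / (1 + K1/[H⁺] + K1K2/[H⁺]²) = 1 / (1 + 10^+1.00 + 10^-1.95)
   = 1 / (1 + 10.000 + 0.011220) = 1/11.011 = 0.09082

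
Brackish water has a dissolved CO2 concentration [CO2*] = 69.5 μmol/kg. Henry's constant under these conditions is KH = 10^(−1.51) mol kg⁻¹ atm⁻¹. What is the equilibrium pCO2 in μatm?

pCO2 = 2250 μatm

KH = 10^(−1.51) = 3.090×10^-2 mol kg⁻¹ atm⁻¹
pCO2 = [CO2*]/KH = 69.5×10^-6 / 3.090×10^-2 = 2.25×10^-3 atm = 2250 μatm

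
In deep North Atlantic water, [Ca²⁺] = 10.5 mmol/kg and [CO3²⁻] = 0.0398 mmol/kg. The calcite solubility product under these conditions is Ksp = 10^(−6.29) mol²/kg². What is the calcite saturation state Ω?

Ksp = 10^(−6.29) = 5.129×10^-7
Ω = [Ca²⁺][CO3²⁻]/Ksp = (10.5×10^-3)(0.0398×10^-3) / 5.129×10^-7 = 0.815

Ω = 0.815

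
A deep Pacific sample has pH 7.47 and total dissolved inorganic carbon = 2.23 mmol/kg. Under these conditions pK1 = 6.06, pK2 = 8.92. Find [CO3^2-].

[CO3²⁻] = 0.0736 mmol/kg

α₂ = 1 / (1 + [H⁺]/K2 + [H⁺]²/(K1K2)) = 1 / (1 + 10^+1.45 + 10^+0.04)
   = 1 / (1 + 28.184 + 1.0965) = 1/30.280 = 0.03302
[CO3²⁻] = α₂ × DIC = 0.03302 × 2.23 = 0.0736 mmol/kg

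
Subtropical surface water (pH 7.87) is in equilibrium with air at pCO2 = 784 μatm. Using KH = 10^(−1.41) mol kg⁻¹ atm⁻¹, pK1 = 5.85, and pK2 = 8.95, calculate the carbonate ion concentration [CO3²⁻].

[CO3²⁻] = 0.266 mmol/kg

[CO2*] = KH · pCO2 = 10^(−1.41) × 784×10^-6 = 3.050×10^-5 mol/kg
α₀ = 1/(1 + K1/[H⁺] + K1K2/[H⁺]²) = 1/(1 + 10^+2.02 + 10^+0.94) = 0.008740
DIC = [CO2*]/α₀ = 3.050×10^-5 / 0.008740 = 3.490 mmol/kg
[CO3²⁻] = α₂·DIC; α₂ = 0.07612, so [CO3²⁻] = 0.07612 × 3.490 = 0.266 mmol/kg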